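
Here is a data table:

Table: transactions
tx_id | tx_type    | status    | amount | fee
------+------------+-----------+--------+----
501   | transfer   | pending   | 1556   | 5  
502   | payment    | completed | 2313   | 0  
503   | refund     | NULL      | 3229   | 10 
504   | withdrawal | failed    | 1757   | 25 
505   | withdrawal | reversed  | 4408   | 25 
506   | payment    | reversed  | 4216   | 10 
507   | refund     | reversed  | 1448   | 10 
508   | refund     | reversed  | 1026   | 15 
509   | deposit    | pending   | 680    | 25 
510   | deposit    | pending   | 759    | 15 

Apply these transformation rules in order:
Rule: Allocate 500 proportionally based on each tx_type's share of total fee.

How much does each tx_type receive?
deposit: 142.86, payment: 35.71, refund: 125.0, transfer: 17.86, withdrawal: 178.57

Step 1: Calculate total fee = 140
Step 2: Calculate each tx_type's proportion:
  deposit: 40/140 = 28.57% → 142.86
  payment: 10/140 = 7.14% → 35.71
  refund: 35/140 = 25.00% → 125.0
  transfer: 5/140 = 3.57% → 17.86
  withdrawal: 50/140 = 35.71% → 178.57
Step 3: Verify: sum of allocations ≈ 500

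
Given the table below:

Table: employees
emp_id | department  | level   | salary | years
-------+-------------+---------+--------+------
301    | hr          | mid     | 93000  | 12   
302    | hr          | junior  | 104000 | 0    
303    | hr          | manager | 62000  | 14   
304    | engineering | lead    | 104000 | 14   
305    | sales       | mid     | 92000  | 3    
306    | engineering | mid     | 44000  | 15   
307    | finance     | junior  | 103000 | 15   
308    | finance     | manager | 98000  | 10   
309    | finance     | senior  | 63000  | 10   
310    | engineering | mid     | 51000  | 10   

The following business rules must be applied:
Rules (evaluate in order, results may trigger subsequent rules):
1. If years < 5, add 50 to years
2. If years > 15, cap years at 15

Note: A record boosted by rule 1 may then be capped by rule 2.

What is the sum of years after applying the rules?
130

Step 1: Apply rule 1 to records with years < 5
  - 2 records get bonus of 50
  - Of these, 2 records then exceed 15 and get capped
Step 2: Apply rule 2 to records with years > 15
  - 0 records (original) are capped
Step 3: Calculate final sum = 130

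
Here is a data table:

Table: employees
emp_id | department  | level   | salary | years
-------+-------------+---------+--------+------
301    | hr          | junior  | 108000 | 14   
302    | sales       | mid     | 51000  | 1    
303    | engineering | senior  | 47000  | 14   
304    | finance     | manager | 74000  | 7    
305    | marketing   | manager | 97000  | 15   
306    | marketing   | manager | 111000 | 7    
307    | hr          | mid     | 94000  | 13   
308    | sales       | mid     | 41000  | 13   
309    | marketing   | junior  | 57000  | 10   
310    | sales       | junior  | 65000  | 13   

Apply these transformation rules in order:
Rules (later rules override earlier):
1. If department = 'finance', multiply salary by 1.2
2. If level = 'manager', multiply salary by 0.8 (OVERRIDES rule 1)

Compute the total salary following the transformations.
688600.0

Step 1: Rule 2 takes priority for records with level = 'manager'
  - 3 records: 282000 × 0.8 = 225600.0
Step 2: Rule 1 applies to remaining records with department = 'finance'
  - 0 records: 0 × 1.2 = 0.0
Step 3: Other records unchanged: 463000
Step 4: Final sum = 225600.0 + 0.0 + 463000 = 688600.0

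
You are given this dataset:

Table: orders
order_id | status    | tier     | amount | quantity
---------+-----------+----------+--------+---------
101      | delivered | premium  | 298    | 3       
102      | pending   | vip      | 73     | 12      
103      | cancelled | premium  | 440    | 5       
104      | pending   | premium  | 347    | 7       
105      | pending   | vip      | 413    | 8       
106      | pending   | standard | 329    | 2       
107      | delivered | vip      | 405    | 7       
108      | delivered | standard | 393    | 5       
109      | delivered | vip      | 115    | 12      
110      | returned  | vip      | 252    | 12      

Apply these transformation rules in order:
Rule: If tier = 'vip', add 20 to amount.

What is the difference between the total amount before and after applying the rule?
100

Step 1: Original sum of amount = 3065
Step 2: 5 records have tier = 'vip'
Step 3: Each affected record changes by 20
Step 4: Total change = 5 × 20 = 100
Step 5: New sum = 3065 + 100 = 3165
Step 6: Difference = |3165 - 3065| = 100
        (Sum increased by 100)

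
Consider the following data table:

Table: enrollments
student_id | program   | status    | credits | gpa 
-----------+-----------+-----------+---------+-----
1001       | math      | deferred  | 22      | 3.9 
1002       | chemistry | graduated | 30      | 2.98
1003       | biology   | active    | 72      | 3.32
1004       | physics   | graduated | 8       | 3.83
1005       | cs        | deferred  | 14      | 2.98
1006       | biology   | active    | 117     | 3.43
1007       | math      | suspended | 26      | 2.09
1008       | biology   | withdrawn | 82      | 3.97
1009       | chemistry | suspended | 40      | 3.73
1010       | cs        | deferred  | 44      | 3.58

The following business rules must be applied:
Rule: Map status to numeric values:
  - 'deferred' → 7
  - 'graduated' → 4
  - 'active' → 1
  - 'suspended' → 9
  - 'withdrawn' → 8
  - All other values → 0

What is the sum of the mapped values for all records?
57

Step 1: Apply mapping to each record
Step 2: Count by status:
  'deferred': 3 records × 7 = 21
  'graduated': 2 records × 4 = 8
  'active': 2 records × 1 = 2
  'suspended': 2 records × 9 = 18
  'withdrawn': 1 records × 8 = 8
Step 3: Sum all mapped values = 57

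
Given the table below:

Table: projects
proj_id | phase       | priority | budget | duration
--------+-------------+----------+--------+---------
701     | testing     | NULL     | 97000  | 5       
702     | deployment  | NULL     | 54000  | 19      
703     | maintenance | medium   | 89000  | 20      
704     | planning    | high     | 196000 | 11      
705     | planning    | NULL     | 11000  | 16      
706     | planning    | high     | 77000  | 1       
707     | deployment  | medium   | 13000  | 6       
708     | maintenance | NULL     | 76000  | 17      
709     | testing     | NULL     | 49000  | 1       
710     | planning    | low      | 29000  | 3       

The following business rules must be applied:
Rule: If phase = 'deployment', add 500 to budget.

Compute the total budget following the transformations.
692000

Step 1: Count records where phase = 'deployment': 2
Step 2: Total bonus added: 2 × 500 = 1000
Step 3: Original sum of budget: 691000
Step 4: Final sum = 691000 + 1000 = 692000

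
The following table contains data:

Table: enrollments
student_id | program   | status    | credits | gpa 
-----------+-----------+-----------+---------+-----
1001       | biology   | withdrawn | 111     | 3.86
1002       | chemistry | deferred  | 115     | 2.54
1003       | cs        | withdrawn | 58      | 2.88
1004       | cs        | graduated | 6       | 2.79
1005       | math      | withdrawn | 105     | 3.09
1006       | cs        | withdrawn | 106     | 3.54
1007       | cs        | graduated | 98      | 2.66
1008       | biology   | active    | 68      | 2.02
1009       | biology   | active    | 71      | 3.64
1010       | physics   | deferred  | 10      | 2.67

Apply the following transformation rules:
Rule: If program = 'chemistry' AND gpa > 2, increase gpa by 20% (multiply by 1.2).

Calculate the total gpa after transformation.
30.2

Step 1: Find records where program = 'chemistry' AND gpa > 2
Step 2: 1 records match, summing to 2.54
Step 3: After multiplier: 2.54 × 1.2 = 3.05
Step 4: Unaffected records sum: 27.15
Step 5: Final sum = 3.05 + 27.15 = 30.2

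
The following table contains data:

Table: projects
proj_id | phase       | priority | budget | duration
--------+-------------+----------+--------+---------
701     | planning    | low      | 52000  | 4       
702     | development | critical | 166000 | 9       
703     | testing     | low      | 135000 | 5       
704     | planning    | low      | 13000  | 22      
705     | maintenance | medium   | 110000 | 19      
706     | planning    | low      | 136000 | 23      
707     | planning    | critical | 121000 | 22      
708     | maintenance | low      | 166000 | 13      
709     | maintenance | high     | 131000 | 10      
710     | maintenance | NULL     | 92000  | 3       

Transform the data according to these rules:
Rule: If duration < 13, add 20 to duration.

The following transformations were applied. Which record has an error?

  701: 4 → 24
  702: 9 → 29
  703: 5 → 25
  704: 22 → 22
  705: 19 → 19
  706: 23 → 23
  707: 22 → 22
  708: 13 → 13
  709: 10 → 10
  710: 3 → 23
Record 709 has an error. The correct transformed value should be 30, not 10.

Step 1: Check each record against the rule
Step 2: Record 709 has duration = 10
Step 3: Since 10 < 13, the bonus should have been applied
Step 4: Correct value = 30, but claimed value = 10
Conclusion: Record 709 has the error.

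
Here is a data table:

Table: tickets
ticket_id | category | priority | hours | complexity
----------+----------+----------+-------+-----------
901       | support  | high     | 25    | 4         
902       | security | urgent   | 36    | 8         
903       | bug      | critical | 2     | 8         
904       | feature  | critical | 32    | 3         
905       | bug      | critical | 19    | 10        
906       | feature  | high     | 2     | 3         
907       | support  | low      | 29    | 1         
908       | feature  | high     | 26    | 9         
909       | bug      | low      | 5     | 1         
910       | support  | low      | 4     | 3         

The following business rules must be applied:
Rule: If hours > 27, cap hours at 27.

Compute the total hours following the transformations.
164

Step 1: 3 records have hours > 27
Step 2: These records originally summed to 97
Step 3: After capping: 3 × 27 = 81
Step 4: Unaffected records sum: 83
Step 5: Final sum = 81 + 83 = 164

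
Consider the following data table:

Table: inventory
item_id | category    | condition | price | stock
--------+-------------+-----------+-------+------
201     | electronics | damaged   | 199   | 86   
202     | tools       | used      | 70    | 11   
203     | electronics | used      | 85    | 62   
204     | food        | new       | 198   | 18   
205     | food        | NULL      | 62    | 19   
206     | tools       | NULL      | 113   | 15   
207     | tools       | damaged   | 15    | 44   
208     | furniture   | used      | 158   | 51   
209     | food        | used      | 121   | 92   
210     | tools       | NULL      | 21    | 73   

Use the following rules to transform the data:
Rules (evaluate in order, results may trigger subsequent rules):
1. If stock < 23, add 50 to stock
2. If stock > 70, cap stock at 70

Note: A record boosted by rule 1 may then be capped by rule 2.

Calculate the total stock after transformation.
630

Step 1: Apply rule 1 to records with stock < 23
  - 4 records get bonus of 50
  - Of these, 0 records then exceed 70 and get capped
Step 2: Apply rule 2 to records with stock > 70
  - 3 records (original) are capped
Step 3: Calculate final sum = 630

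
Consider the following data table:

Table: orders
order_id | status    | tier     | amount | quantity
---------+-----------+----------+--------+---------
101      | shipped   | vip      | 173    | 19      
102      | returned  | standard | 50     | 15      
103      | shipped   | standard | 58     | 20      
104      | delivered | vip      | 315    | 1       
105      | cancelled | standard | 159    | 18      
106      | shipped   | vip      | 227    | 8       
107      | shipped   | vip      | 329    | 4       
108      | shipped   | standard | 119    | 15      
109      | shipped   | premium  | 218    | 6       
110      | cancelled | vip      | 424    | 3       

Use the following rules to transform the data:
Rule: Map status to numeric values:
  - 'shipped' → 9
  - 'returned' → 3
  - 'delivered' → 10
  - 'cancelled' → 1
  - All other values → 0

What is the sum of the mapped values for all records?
69

Step 1: Apply mapping to each record
Step 2: Count by status:
  'shipped': 6 records × 9 = 54
  'returned': 1 records × 3 = 3
  'delivered': 1 records × 10 = 10
  'cancelled': 2 records × 1 = 2
Step 3: Sum all mapped values = 69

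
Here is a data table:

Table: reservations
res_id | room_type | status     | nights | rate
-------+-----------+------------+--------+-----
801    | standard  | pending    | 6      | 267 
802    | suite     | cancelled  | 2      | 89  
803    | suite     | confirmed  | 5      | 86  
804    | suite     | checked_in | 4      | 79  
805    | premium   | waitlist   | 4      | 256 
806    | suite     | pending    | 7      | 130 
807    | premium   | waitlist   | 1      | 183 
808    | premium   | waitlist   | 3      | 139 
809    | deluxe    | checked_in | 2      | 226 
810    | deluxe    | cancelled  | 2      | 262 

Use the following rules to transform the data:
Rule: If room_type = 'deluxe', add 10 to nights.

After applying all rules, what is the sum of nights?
56

Step 1: Count records where room_type = 'deluxe': 2
Step 2: Total bonus added: 2 × 10 = 20
Step 3: Original sum of nights: 36
Step 4: Final sum = 36 + 20 = 56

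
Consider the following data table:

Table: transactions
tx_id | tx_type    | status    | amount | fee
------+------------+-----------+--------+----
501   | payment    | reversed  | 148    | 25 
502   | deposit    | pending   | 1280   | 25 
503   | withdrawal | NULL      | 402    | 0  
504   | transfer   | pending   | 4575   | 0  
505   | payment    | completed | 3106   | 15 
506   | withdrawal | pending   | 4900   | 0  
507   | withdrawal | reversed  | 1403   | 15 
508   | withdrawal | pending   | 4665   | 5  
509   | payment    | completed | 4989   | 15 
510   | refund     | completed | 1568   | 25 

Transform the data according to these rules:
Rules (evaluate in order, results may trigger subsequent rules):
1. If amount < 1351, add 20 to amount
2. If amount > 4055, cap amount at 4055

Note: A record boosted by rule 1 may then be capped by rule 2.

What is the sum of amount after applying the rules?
24187

Step 1: Apply rule 1 to records with amount < 1351
  - 3 records get bonus of 20
  - Of these, 0 records then exceed 4055 and get capped
Step 2: Apply rule 2 to records with amount > 4055
  - 4 records (original) are capped
Step 3: Calculate final sum = 24187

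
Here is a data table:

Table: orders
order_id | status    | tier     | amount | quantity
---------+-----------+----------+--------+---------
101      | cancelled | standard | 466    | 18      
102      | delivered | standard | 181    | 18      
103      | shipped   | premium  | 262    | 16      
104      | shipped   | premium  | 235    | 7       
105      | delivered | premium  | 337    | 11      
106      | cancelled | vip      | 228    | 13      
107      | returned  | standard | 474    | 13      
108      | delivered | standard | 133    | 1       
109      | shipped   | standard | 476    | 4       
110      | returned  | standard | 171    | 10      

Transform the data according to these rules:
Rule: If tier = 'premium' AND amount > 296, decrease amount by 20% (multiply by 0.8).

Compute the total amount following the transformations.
2895.6

Step 1: Find records where tier = 'premium' AND amount > 296
Step 2: 1 records match, summing to 337
Step 3: After multiplier: 337 × 0.8 = 269.6
Step 4: Unaffected records sum: 2626
Step 5: Final sum = 269.6 + 2626 = 2895.6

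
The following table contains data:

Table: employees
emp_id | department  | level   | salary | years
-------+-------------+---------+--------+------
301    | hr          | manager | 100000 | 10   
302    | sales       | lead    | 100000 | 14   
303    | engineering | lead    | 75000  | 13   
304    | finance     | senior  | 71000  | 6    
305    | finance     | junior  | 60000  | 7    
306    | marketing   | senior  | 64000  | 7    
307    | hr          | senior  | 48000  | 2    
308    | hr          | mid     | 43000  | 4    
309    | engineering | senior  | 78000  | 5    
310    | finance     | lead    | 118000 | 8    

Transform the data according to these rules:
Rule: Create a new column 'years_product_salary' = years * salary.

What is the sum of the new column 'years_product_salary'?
6271000

Step 1: For each record, compute years * salary
Example calculations:
  10 * 100000 = 1000000
  14 * 100000 = 1400000
  13 * 75000 = 975000
  ...
Step 2: Sum all derived values
Step 3: Total = 6271000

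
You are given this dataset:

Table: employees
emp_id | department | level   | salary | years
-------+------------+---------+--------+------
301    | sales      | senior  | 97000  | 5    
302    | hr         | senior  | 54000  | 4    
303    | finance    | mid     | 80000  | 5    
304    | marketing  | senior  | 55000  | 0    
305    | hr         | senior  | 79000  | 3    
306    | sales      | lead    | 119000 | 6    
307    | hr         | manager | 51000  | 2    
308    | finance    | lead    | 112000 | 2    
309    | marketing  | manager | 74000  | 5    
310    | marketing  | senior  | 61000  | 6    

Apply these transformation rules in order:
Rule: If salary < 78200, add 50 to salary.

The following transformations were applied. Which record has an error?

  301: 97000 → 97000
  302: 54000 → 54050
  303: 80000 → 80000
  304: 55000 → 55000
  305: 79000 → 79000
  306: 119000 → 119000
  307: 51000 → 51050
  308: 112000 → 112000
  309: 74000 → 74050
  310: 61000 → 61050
Record 304 has an error. The correct transformed value should be 55050, not 55000.

Step 1: Check each record against the rule
Step 2: Record 304 has salary = 55000
Step 3: Since 55000 < 78200, the bonus should have been applied
Step 4: Correct value = 55050, but claimed value = 55000
Conclusion: Record 304 has the error.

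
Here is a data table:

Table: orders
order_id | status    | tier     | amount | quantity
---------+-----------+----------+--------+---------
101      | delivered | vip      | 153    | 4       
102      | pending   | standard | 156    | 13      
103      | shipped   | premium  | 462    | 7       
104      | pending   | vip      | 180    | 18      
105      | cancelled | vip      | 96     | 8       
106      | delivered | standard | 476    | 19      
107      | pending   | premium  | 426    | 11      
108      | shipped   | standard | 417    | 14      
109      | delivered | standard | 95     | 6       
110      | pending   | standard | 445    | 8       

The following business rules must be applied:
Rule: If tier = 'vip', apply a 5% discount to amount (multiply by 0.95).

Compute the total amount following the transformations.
2884.55

Step 1: Records with tier = 'vip' have total amount = 429
Step 2: Apply multiplier: 429 × 0.95 = 407.55
Step 3: Other records total: 2477
Step 4: Final sum = 407.55 + 2477 = 2884.55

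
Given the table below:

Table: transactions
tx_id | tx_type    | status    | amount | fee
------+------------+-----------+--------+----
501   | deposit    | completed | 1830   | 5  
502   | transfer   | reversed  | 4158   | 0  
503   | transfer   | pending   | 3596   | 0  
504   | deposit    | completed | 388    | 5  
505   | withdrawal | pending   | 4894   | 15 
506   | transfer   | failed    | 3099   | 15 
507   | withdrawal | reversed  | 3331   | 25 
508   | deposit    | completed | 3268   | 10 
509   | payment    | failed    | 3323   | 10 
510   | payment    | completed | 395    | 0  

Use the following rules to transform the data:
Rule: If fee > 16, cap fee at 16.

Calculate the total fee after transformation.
76

Step 1: 1 records have fee > 16
Step 2: These records originally summed to 25
Step 3: After capping: 1 × 16 = 16
Step 4: Unaffected records sum: 60
Step 5: Final sum = 16 + 60 = 76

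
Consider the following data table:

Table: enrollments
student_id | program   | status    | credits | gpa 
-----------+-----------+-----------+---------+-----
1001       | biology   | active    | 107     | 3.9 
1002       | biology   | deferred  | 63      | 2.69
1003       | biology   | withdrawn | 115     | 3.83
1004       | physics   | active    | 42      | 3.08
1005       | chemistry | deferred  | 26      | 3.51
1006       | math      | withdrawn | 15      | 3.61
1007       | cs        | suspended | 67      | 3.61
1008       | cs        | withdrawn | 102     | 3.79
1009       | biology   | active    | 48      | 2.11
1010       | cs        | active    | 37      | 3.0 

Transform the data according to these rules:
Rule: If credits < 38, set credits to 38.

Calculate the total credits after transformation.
658

Step 1: 3 records have credits < 38
Step 2: These records originally summed to 78
Step 3: After setting to minimum: 3 × 38 = 114
Step 4: Unaffected records sum: 544
Step 5: Final sum = 114 + 544 = 658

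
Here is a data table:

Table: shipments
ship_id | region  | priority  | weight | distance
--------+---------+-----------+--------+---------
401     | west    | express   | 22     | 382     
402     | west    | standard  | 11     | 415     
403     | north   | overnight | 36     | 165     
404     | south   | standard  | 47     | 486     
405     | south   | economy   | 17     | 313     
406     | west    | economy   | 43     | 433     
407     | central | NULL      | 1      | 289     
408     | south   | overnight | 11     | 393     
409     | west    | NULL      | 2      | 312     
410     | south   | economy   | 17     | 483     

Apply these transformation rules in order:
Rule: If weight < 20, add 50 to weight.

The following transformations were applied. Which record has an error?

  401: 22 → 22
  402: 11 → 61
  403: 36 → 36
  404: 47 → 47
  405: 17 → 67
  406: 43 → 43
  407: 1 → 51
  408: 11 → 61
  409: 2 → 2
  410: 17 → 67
Record 409 has an error. The correct transformed value should be 52, not 2.

Step 1: Check each record against the rule
Step 2: Record 409 has weight = 2
Step 3: Since 2 < 20, the bonus should have been applied
Step 4: Correct value = 52, but claimed value = 2
Conclusion: Record 409 has the error.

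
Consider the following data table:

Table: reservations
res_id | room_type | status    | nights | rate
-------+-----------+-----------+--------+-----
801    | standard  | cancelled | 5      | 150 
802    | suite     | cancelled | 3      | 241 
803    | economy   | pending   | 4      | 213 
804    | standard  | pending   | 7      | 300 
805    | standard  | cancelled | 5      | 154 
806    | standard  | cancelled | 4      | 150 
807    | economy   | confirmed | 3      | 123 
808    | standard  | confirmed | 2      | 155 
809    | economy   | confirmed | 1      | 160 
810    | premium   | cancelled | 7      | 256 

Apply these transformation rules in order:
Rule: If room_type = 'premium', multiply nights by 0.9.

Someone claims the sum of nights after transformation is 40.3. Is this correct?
Yes, the result is correct.

Step 1: Calculate the correct sum after transformation
Step 2: Apply multiplier 0.9 to records where room_type = 'premium'
Step 3: Correct result = 40.3
Step 4: Claimed result = 40.3
Step 5: 40.3 = 40.3 ✓
Conclusion: The claimed result is correct.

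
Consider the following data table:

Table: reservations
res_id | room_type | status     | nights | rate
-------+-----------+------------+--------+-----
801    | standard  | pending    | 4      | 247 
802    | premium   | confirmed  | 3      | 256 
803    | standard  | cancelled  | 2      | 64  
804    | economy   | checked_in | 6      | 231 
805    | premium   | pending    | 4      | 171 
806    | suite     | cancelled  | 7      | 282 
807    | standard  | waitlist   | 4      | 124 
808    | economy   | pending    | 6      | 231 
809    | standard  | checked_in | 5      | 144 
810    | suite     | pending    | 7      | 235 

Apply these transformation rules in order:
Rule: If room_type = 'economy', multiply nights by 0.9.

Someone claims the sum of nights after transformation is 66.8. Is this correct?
No, the correct result is 46.8.

Step 1: Calculate the correct sum after transformation
Step 2: Apply multiplier 0.9 to records where room_type = 'economy'
Step 3: Correct result = 46.8
Step 4: Claimed result = 66.8
Step 5: 46.8 ≠ 66.8
Conclusion: The claimed result is incorrect. The correct answer is 46.8.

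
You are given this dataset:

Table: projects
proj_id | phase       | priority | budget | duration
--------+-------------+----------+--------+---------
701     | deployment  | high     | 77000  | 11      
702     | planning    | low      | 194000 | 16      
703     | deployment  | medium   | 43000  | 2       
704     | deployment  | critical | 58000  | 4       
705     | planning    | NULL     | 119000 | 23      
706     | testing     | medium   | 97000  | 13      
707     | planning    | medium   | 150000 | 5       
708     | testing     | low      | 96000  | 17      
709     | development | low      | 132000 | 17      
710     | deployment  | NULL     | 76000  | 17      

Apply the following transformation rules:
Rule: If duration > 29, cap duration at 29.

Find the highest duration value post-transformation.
23

Step 1: Original maximum duration = 23
Step 2: Check cap of 29 against maximum
Step 3: No records exceed the cap (max 23 <= cap 29), so no capping applies
Step 4: Maximum after transformation = 23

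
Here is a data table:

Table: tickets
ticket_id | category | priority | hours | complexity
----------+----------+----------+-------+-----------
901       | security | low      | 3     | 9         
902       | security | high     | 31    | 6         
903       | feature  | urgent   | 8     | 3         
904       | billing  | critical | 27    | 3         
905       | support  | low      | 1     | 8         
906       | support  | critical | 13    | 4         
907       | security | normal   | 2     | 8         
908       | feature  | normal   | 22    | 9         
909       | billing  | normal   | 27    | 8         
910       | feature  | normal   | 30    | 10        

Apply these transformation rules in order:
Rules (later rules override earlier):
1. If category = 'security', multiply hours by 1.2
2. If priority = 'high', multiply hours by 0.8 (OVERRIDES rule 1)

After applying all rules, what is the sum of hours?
158.8

Step 1: Rule 2 takes priority for records with priority = 'high'
  - 1 records: 31 × 0.8 = 24.8
Step 2: Rule 1 applies to remaining records with category = 'security'
  - 2 records: 5 × 1.2 = 6.0
Step 3: Other records unchanged: 128
Step 4: Final sum = 24.8 + 6.0 + 128 = 158.8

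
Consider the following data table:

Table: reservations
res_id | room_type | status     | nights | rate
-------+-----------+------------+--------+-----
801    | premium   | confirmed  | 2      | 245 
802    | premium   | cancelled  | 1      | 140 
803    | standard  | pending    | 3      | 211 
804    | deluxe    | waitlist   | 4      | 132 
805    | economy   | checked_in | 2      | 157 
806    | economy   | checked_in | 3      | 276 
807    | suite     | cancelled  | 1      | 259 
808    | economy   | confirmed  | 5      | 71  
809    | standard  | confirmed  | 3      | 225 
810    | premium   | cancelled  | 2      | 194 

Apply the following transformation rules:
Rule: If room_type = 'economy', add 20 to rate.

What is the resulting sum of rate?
1970

Step 1: Count records where room_type = 'economy': 3
Step 2: Total bonus added: 3 × 20 = 60
Step 3: Original sum of rate: 1910
Step 4: Final sum = 1910 + 60 = 1970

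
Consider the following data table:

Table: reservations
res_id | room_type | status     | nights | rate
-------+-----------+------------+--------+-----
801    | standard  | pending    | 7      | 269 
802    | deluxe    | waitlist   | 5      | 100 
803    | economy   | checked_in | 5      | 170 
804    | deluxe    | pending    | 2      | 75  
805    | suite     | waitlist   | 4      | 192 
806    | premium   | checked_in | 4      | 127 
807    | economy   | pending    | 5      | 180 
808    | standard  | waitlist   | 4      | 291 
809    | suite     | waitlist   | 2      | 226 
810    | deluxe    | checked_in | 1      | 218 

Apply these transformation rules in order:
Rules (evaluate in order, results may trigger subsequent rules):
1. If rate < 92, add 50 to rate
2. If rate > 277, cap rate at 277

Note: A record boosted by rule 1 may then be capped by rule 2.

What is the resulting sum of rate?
1884

Step 1: Apply rule 1 to records with rate < 92
  - 1 records get bonus of 50
  - Of these, 0 records then exceed 277 and get capped
Step 2: Apply rule 2 to records with rate > 277
  - 1 records (original) are capped
Step 3: Calculate final sum = 1884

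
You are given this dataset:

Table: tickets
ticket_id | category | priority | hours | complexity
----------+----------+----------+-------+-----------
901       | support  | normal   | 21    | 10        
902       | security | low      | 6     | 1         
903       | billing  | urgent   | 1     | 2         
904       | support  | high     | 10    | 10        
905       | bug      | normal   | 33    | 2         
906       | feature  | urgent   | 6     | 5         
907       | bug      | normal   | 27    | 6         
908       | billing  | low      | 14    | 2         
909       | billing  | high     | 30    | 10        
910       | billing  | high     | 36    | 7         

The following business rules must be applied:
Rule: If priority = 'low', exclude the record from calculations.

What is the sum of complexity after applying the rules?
52

Step 1: Identify records where priority = 'low'
Step 2: The excluded records sum to 3
Step 3: Original total complexity = 55
Step 4: Remaining total = 55 - 3 = 52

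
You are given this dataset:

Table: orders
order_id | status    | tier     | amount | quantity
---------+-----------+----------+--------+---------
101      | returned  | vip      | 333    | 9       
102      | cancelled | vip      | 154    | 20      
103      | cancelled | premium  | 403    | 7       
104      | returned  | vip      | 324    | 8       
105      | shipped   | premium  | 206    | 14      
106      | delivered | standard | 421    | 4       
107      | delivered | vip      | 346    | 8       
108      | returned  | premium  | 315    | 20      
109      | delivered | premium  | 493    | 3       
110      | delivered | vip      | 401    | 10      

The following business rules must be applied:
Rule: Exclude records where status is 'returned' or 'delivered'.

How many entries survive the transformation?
3

Step 1: Count records to exclude
  - 3 (returned) + 4 (delivered) = 7 records
Step 2: Total records: 10
Step 3: Remaining = 10 - 7 = 3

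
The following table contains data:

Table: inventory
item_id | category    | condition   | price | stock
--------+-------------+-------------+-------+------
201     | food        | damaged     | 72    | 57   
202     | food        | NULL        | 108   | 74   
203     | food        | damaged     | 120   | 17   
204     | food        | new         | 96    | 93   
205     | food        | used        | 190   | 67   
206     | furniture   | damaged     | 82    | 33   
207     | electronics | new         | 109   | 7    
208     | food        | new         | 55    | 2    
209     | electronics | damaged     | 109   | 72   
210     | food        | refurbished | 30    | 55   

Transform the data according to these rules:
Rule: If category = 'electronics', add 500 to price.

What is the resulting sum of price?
1971

Step 1: Count records where category = 'electronics': 2
Step 2: Total bonus added: 2 × 500 = 1000
Step 3: Original sum of price: 971
Step 4: Final sum = 971 + 1000 = 1971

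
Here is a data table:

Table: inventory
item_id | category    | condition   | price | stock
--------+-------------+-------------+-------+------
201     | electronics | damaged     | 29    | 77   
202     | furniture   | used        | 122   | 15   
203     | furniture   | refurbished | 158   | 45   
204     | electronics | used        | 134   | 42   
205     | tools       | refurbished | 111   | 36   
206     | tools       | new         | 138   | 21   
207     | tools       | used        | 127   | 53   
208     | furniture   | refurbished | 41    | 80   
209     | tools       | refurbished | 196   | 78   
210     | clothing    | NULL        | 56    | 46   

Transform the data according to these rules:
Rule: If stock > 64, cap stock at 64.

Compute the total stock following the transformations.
450

Step 1: 3 records have stock > 64
Step 2: These records originally summed to 235
Step 3: After capping: 3 × 64 = 192
Step 4: Unaffected records sum: 258
Step 5: Final sum = 192 + 258 = 450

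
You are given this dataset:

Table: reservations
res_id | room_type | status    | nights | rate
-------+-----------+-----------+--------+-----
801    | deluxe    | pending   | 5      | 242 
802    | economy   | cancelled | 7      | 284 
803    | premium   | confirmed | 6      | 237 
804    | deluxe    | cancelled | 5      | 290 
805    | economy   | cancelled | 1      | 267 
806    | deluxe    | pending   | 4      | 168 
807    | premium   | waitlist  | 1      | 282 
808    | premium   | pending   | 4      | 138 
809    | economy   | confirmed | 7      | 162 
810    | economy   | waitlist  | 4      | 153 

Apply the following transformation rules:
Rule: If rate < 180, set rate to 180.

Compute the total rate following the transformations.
2322

Step 1: 4 records have rate < 180
Step 2: These records originally summed to 621
Step 3: After setting to minimum: 4 × 180 = 720
Step 4: Unaffected records sum: 1602
Step 5: Final sum = 720 + 1602 = 2322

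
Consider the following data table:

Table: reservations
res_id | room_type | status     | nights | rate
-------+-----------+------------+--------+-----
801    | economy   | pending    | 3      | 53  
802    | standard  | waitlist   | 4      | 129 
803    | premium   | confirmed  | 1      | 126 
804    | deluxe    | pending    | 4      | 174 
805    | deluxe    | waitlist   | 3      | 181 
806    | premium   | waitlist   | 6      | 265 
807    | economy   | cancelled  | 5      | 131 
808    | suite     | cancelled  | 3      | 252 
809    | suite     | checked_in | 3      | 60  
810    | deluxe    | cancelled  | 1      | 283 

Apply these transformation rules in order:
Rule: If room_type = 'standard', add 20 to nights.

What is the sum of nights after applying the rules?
53

Step 1: Count records where room_type = 'standard': 1
Step 2: Total bonus added: 1 × 20 = 20
Step 3: Original sum of nights: 33
Step 4: Final sum = 33 + 20 = 53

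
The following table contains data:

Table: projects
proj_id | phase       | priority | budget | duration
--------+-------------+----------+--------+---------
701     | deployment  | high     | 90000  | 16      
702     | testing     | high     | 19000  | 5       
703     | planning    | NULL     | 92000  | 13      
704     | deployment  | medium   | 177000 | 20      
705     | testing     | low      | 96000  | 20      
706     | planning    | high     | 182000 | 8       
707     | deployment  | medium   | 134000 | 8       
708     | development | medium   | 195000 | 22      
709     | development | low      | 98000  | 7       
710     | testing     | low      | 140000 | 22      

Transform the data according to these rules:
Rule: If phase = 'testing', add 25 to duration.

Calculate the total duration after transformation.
216

Step 1: Count records where phase = 'testing': 3
Step 2: Total bonus added: 3 × 25 = 75
Step 3: Original sum of duration: 141
Step 4: Final sum = 141 + 75 = 216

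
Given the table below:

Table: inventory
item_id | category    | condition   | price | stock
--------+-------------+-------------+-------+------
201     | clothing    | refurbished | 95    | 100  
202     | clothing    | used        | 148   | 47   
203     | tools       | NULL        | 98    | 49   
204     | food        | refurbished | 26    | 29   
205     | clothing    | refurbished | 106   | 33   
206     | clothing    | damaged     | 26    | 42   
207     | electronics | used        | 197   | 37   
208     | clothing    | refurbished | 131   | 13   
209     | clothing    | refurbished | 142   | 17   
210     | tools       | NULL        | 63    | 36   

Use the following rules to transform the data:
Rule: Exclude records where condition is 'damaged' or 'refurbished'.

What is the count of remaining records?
4

Step 1: Count records to exclude
  - 1 (damaged) + 5 (refurbished) = 6 records
Step 2: Total records: 10
Step 3: Remaining = 10 - 6 = 4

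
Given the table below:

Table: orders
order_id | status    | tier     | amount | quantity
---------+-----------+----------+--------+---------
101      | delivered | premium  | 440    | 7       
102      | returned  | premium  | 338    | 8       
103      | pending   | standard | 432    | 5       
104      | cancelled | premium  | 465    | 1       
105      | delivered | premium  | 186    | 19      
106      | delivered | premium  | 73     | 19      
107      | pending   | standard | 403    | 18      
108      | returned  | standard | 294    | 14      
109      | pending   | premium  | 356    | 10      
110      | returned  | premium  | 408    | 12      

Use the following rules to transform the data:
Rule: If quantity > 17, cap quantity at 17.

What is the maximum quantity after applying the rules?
17

Step 1: Original maximum quantity = 19
Step 2: Apply cap at 17
Step 3: 3 records had quantity > 17 and were capped
Step 4: Maximum after transformation = 17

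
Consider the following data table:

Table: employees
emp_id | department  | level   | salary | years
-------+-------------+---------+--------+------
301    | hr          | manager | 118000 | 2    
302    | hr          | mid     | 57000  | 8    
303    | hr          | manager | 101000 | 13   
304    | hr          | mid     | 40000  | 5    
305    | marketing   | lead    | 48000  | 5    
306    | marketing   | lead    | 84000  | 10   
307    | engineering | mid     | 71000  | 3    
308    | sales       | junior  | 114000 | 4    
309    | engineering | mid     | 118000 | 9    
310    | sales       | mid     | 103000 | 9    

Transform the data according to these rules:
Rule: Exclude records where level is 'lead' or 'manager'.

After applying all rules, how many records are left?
6

Step 1: Count records to exclude
  - 2 (lead) + 2 (manager) = 4 records
Step 2: Total records: 10
Step 3: Remaining = 10 - 4 = 6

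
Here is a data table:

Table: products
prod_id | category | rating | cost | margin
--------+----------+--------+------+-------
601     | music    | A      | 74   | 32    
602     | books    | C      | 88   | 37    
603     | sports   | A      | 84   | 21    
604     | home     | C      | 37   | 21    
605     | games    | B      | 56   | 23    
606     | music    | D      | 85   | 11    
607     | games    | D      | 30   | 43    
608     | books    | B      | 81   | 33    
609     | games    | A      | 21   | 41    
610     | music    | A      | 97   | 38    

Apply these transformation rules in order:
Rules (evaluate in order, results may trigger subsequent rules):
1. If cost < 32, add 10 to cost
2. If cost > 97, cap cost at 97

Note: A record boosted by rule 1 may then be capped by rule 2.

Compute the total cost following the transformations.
673

Step 1: Apply rule 1 to records with cost < 32
  - 2 records get bonus of 10
  - Of these, 0 records then exceed 97 and get capped
Step 2: Apply rule 2 to records with cost > 97
  - 0 records (original) are capped
Step 3: Calculate final sum = 673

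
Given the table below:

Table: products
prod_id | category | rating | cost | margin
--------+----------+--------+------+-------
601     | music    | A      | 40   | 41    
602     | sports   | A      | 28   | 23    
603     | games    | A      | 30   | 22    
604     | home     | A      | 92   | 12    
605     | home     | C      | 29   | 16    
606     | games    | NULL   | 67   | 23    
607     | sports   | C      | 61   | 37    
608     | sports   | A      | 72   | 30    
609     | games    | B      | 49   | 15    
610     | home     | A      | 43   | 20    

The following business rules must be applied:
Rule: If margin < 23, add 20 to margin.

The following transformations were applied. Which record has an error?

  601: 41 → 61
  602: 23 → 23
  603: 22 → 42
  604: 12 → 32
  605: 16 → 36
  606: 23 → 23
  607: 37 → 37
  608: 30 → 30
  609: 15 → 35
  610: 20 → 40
Record 601 has an error. The correct transformed value should be 41, not 61.

Step 1: Check each record against the rule
Step 2: Record 601 has margin = 41
Step 3: Since 41 >= 23, the bonus should not have been applied
Step 4: Correct value = 41, but claimed value = 61
Conclusion: Record 601 has the error.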